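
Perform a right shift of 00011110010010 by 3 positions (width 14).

Original: 00011110010010 (decimal 1938)
Shift right by 3 positions
Drop the 3 low bits; fill with zeros on the left
Result: 00000011110010 (decimal 242)
Equivalent: 1938 >> 3 = 1938 ÷ 2^3 = 242



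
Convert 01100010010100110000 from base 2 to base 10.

Sum of powers of 2 for each 1-bit:
2^4 + 2^5 + 2^8 + 2^10 + 2^13 + 2^17 + 2^18
= 16 + 32 + 256 + 1024 + 8192 + 131072 + 262144
= 402736



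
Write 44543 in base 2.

Using repeated division by 2:
44543 ÷ 2 = 22271 remainder 1
22271 ÷ 2 = 11135 remainder 1
11135 ÷ 2 = 5567 remainder 1
5567 ÷ 2 = 2783 remainder 1
2783 ÷ 2 = 1391 remainder 1
1391 ÷ 2 = 695 remainder 1
695 ÷ 2 = 347 remainder 1
347 ÷ 2 = 173 remainder 1
173 ÷ 2 = 86 remainder 1
86 ÷ 2 = 43 remainder 0
43 ÷ 2 = 21 remainder 1
21 ÷ 2 = 10 remainder 1
10 ÷ 2 = 5 remainder 0
5 ÷ 2 = 2 remainder 1
2 ÷ 2 = 1 remainder 0
1 ÷ 2 = 0 remainder 1
Reading remainders bottom to top: 1010110111111111



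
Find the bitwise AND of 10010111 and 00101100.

AND: 1 only when both bits are 1
  10010111
& 00101100
----------
  00000100
Decimal: 151 & 44 = 4



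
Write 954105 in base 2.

Using repeated division by 2:
954105 ÷ 2 = 477052 remainder 1
477052 ÷ 2 = 238526 remainder 0
238526 ÷ 2 = 119263 remainder 0
119263 ÷ 2 = 59631 remainder 1
59631 ÷ 2 = 29815 remainder 1
29815 ÷ 2 = 14907 remainder 1
14907 ÷ 2 = 7453 remainder 1
7453 ÷ 2 = 3726 remainder 1
3726 ÷ 2 = 1863 remainder 0
1863 ÷ 2 = 931 remainder 1
931 ÷ 2 = 465 remainder 1
465 ÷ 2 = 232 remainder 1
232 ÷ 2 = 116 remainder 0
116 ÷ 2 = 58 remainder 0
58 ÷ 2 = 29 remainder 0
29 ÷ 2 = 14 remainder 1
14 ÷ 2 = 7 remainder 0
7 ÷ 2 = 3 remainder 1
3 ÷ 2 = 1 remainder 1
1 ÷ 2 = 0 remainder 1
Reading remainders bottom to top: 11101000111011111001



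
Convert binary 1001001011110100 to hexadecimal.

Group into 4-bit nibbles from right:
  1001 = 9
  0010 = 2
  1111 = F
  0100 = 4
Result: 92F4



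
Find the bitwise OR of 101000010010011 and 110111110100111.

OR: 1 when either bit is 1
  101000010010011
| 110111110100111
-----------------
  111111110110111
Decimal: 20627 | 28583 = 32695



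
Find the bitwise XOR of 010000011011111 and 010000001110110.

XOR: 1 when bits differ
  010000011011111
^ 010000001110110
-----------------
  000000010101001
Decimal: 8415 ^ 8310 = 169



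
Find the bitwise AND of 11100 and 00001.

AND: 1 only when both bits are 1
  11100
& 00001
-------
  00000
Decimal: 28 & 1 = 0



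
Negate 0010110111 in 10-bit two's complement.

Original: 0010110111
Step 1 - Invert all bits: 1101001000
Step 2 - Add 1: 1101001001
Verification: 0010110111 + 1101001001 = 10000000000; discarding the end carry (carry out of the top bit) leaves the 10-bit value 0000000000, as required for x + (-x)



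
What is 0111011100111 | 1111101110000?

OR: 1 when either bit is 1
  0111011100111
| 1111101110000
---------------
  1111111110111
Decimal: 3815 | 8048 = 8183



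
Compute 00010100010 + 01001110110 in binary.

Add column by column from the right: bit + bit + carry-in; write the sum mod 2, carry 1 when the sum is 2 or 3.
carry:  00111001100
        00010100010
+       01001110110
-------------------
       001100011000
(the carry out of the leftmost column, 0, becomes the leading bit)
Decimal check:
  00010100010 = 128 + 32 + 2 = 162
  01001110110 = 512 + 64 + 32 + 16 + 4 + 2 = 630
  162 + 630 = 792, and 001100011000 = 512 + 256 + 16 + 8 = 792 ✓



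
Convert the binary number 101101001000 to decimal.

Sum of powers of 2 for each 1-bit:
2^3 + 2^6 + 2^8 + 2^9 + 2^11
= 8 + 64 + 256 + 512 + 2048
= 2888



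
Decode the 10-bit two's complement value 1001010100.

Binary: 1001010100
Sign bit: 1 (negative)
Invert: 0110101011
Add 1:  0110101100
Magnitude: 0110101100 = 256 + 128 + 32 + 8 + 4 = 428
Value: -428



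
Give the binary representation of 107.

Using repeated division by 2:
107 ÷ 2 = 53 remainder 1
53 ÷ 2 = 26 remainder 1
26 ÷ 2 = 13 remainder 0
13 ÷ 2 = 6 remainder 1
6 ÷ 2 = 3 remainder 0
3 ÷ 2 = 1 remainder 1
1 ÷ 2 = 0 remainder 1
Reading remainders bottom to top: 1101011



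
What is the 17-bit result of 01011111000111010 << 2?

Original: 01011111000111010 (decimal 48698)
Shift left by 2 positions
Append 2 zeros on the right and drop the 2 high bits that overflow the 17-bit width
Result: 01111100011101000 (decimal 63720)
Equivalent: 48698 << 2 = 48698 × 2^2 = 194792, truncated to 17 bits = 63720



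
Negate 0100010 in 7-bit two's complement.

Original: 0100010
Step 1 - Invert all bits: 1011101
Step 2 - Add 1: 1011110
Verification: 0100010 + 1011110 = 10000000; discarding the end carry (carry out of the top bit) leaves the 7-bit value 0000000, as required for x + (-x)



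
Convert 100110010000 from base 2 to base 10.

Sum of powers of 2 for each 1-bit:
2^4 + 2^7 + 2^8 + 2^11
= 16 + 128 + 256 + 2048
= 2448



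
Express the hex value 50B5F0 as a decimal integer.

Expand by place value (powers of 16):
Digit values: B = 11, F = 15
50B5F0 = 5 × 16^5 + 0 × 16^4 + 11 × 16^3 + 5 × 16^2 + 15 × 16^1 + 0 × 16^0
= 5 × 1048576 + 0 × 65536 + 11 × 4096 + 5 × 256 + 15 × 16 + 0 × 1
= 5242880 + 0 + 45056 + 1280 + 240 + 0
= 5289456



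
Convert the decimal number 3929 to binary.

Using repeated division by 2:
3929 ÷ 2 = 1964 remainder 1
1964 ÷ 2 = 982 remainder 0
982 ÷ 2 = 491 remainder 0
491 ÷ 2 = 245 remainder 1
245 ÷ 2 = 122 remainder 1
122 ÷ 2 = 61 remainder 0
61 ÷ 2 = 30 remainder 1
30 ÷ 2 = 15 remainder 0
15 ÷ 2 = 7 remainder 1
7 ÷ 2 = 3 remainder 1
3 ÷ 2 = 1 remainder 1
1 ÷ 2 = 0 remainder 1
Reading remainders bottom to top: 111101011001



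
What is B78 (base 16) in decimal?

Expand by place value (powers of 16):
Digit values: B = 11
B78 = 11 × 16^2 + 7 × 16^1 + 8 × 16^0
= 11 × 256 + 7 × 16 + 8 × 1
= 2816 + 112 + 8
= 2936



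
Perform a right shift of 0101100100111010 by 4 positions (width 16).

Original: 0101100100111010 (decimal 22842)
Shift right by 4 positions
Drop the 4 low bits; fill with zeros on the left
Result: 0000010110010011 (decimal 1427)
Equivalent: 22842 >> 4 = 22842 ÷ 2^4 = 1427



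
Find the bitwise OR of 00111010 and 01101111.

OR: 1 when either bit is 1
  00111010
| 01101111
----------
  01111111
Decimal: 58 | 111 = 127



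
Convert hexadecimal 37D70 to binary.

Convert each hex digit to 4 bits:
  3 = 0011
  7 = 0111
  D = 1101
  7 = 0111
  0 = 0000
Concatenate: 00110111110101110000



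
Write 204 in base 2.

Using repeated division by 2:
204 ÷ 2 = 102 remainder 0
102 ÷ 2 = 51 remainder 0
51 ÷ 2 = 25 remainder 1
25 ÷ 2 = 12 remainder 1
12 ÷ 2 = 6 remainder 0
6 ÷ 2 = 3 remainder 0
3 ÷ 2 = 1 remainder 1
1 ÷ 2 = 0 remainder 1
Reading remainders bottom to top: 11001100



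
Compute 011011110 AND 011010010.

AND: 1 only when both bits are 1
  011011110
& 011010010
-----------
  011010010
Decimal: 222 & 210 = 210



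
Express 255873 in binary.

Using repeated division by 2:
255873 ÷ 2 = 127936 remainder 1
127936 ÷ 2 = 63968 remainder 0
63968 ÷ 2 = 31984 remainder 0
31984 ÷ 2 = 15992 remainder 0
15992 ÷ 2 = 7996 remainder 0
7996 ÷ 2 = 3998 remainder 0
3998 ÷ 2 = 1999 remainder 0
1999 ÷ 2 = 999 remainder 1
999 ÷ 2 = 499 remainder 1
499 ÷ 2 = 249 remainder 1
249 ÷ 2 = 124 remainder 1
124 ÷ 2 = 62 remainder 0
62 ÷ 2 = 31 remainder 0
31 ÷ 2 = 15 remainder 1
15 ÷ 2 = 7 remainder 1
7 ÷ 2 = 3 remainder 1
3 ÷ 2 = 1 remainder 1
1 ÷ 2 = 0 remainder 1
Reading remainders bottom to top: 111110011110000001



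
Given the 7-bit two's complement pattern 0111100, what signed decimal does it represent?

Binary: 0111100
Sign bit: 0 (non-negative)
Read directly as an unsigned value:
0111100 = 32 + 16 + 8 + 4 = 60
Value: 60



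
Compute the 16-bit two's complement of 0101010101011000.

Original: 0101010101011000
Step 1 - Invert all bits: 1010101010100111
Step 2 - Add 1: 1010101010101000
Verification: 0101010101011000 + 1010101010101000 = 10000000000000000; discarding the end carry (carry out of the top bit) leaves the 16-bit value 0000000000000000, as required for x + (-x)



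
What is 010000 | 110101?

OR: 1 when either bit is 1
  010000
| 110101
--------
  110101
Decimal: 16 | 53 = 53



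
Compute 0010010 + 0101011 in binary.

Add column by column from the right: bit + bit + carry-in; write the sum mod 2, carry 1 when the sum is 2 or 3.
carry:  0000100
        0010010
+       0101011
---------------
       00111101
(the carry out of the leftmost column, 0, becomes the leading bit)
Decimal check:
  0010010 = 16 + 2 = 18
  0101011 = 32 + 8 + 2 + 1 = 43
  18 + 43 = 61, and 00111101 = 32 + 16 + 8 + 4 + 1 = 61 ✓



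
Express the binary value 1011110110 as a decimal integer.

Sum of powers of 2 for each 1-bit:
2^1 + 2^2 + 2^4 + 2^5 + 2^6 + 2^7 + 2^9
= 2 + 4 + 16 + 32 + 64 + 128 + 512
= 758



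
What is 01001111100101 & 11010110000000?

AND: 1 only when both bits are 1
  01001111100101
& 11010110000000
----------------
  01000110000000
Decimal: 5093 & 13696 = 4480



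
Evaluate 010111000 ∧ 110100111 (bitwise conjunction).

AND: 1 only when both bits are 1
  010111000
& 110100111
-----------
  010100000
Decimal: 184 & 423 = 160



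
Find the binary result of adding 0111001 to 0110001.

Add column by column from the right: bit + bit + carry-in; write the sum mod 2, carry 1 when the sum is 2 or 3.
carry:  1100010
        0111001
+       0110001
---------------
       01101010
(the carry out of the leftmost column, 0, becomes the leading bit)
Decimal check:
  0111001 = 32 + 16 + 8 + 1 = 57
  0110001 = 32 + 16 + 1 = 49
  57 + 49 = 106, and 01101010 = 64 + 32 + 8 + 2 = 106 ✓



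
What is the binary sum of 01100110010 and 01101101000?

Add column by column from the right: bit + bit + carry-in; write the sum mod 2, carry 1 when the sum is 2 or 3.
carry:  11011000000
        01100110010
+       01101101000
-------------------
       011010011010
(the carry out of the leftmost column, 0, becomes the leading bit)
Decimal check:
  01100110010 = 512 + 256 + 32 + 16 + 2 = 818
  01101101000 = 512 + 256 + 64 + 32 + 8 = 872
  818 + 872 = 1690, and 011010011010 = 1024 + 512 + 128 + 16 + 8 + 2 = 1690 ✓



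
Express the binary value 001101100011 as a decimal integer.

Sum of powers of 2 for each 1-bit:
2^0 + 2^1 + 2^5 + 2^6 + 2^8 + 2^9
= 1 + 2 + 32 + 64 + 256 + 512
= 867



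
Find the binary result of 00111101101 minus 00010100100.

Method 1 - Direct subtraction (column by column from the right: bit − bit − borrow-in; if negative, add 2 and borrow 1 from the next column):
borrow: 00000000000
        00111101101
-       00010100100
-------------------
        00101001001

Method 2 - Add two's complement:
Two's complement of 00010100100: invert → 11101011011, add 1 → 11101011100
  00111101101
+ 11101011100
-------------
 100101001001  (end carry out of the top bit = 1)
Discarding the end carry: 00101001001
Decimal check:
  00111101101 = 256 + 128 + 64 + 32 + 8 + 4 + 1 = 493
  00010100100 = 128 + 32 + 4 = 164
  493 - 164 = 329, and 00101001001 = 256 + 64 + 8 + 1 = 329 ✓



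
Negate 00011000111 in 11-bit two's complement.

Original: 00011000111
Step 1 - Invert all bits: 11100111000
Step 2 - Add 1: 11100111001
Verification: 00011000111 + 11100111001 = 100000000000; discarding the end carry (carry out of the top bit) leaves the 11-bit value 00000000000, as required for x + (-x)



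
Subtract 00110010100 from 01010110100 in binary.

Method 1 - Direct subtraction (column by column from the right: bit − bit − borrow-in; if negative, add 2 and borrow 1 from the next column):
borrow: 01000000000
        01010110100
-       00110010100
-------------------
        00100100000

Method 2 - Add two's complement:
Two's complement of 00110010100: invert → 11001101011, add 1 → 11001101100
  01010110100
+ 11001101100
-------------
 100100100000  (end carry out of the top bit = 1)
Discarding the end carry: 00100100000
Decimal check:
  01010110100 = 512 + 128 + 32 + 16 + 4 = 692
  00110010100 = 256 + 128 + 16 + 4 = 404
  692 - 404 = 288, and 00100100000 = 256 + 32 = 288 ✓



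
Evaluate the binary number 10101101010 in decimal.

Sum of powers of 2 for each 1-bit:
2^1 + 2^3 + 2^5 + 2^6 + 2^8 + 2^10
= 2 + 8 + 32 + 64 + 256 + 1024
= 1386



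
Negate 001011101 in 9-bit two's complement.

Original: 001011101
Step 1 - Invert all bits: 110100010
Step 2 - Add 1: 110100011
Verification: 001011101 + 110100011 = 1000000000; discarding the end carry (carry out of the top bit) leaves the 9-bit value 000000000, as required for x + (-x)



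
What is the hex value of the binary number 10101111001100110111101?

Group into 4-bit nibbles from right:
  0101 = 5
  0111 = 7
  1001 = 9
  1001 = 9
  1011 = B
  1101 = D
Result: 5799BD



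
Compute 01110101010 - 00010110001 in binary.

Method 1 - Direct subtraction (column by column from the right: bit − bit − borrow-in; if negative, add 2 and borrow 1 from the next column):
borrow: 00111100010
        01110101010
-       00010110001
-------------------
        01011111001

Method 2 - Add two's complement:
Two's complement of 00010110001: invert → 11101001110, add 1 → 11101001111
  01110101010
+ 11101001111
-------------
 101011111001  (end carry out of the top bit = 1)
Discarding the end carry: 01011111001
Decimal check:
  01110101010 = 512 + 256 + 128 + 32 + 8 + 2 = 938
  00010110001 = 128 + 32 + 16 + 1 = 177
  938 - 177 = 761, and 01011111001 = 512 + 128 + 64 + 32 + 16 + 8 + 1 = 761 ✓



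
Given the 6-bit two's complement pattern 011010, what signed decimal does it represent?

Binary: 011010
Sign bit: 0 (non-negative)
Read directly as an unsigned value:
011010 = 16 + 8 + 2 = 26
Value: 26



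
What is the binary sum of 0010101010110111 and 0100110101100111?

Add column by column from the right: bit + bit + carry-in; write the sum mod 2, carry 1 when the sum is 2 or 3.
carry:  0001111111001110
        0010101010110111
+       0100110101100111
------------------------
       00111100000011110
(the carry out of the leftmost column, 0, becomes the leading bit)
Decimal check:
  0010101010110111 = 8192 + 2048 + 512 + 128 + 32 + 16 + 4 + 2 + 1 = 10935
  0100110101100111 = 16384 + 2048 + 1024 + 256 + 64 + 32 + 4 + 2 + 1 = 19815
  10935 + 19815 = 30750, and 00111100000011110 = 16384 + 8192 + 4096 + 2048 + 16 + 8 + 4 + 2 = 30750 ✓



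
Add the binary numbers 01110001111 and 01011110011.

Add column by column from the right: bit + bit + carry-in; write the sum mod 2, carry 1 when the sum is 2 or 3.
carry:  11111111110
        01110001111
+       01011110011
-------------------
       011010000010
(the carry out of the leftmost column, 0, becomes the leading bit)
Decimal check:
  01110001111 = 512 + 256 + 128 + 8 + 4 + 2 + 1 = 911
  01011110011 = 512 + 128 + 64 + 32 + 16 + 2 + 1 = 755
  911 + 755 = 1666, and 011010000010 = 1024 + 512 + 128 + 2 = 1666 ✓



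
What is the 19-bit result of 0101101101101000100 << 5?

Original: 0101101101101000100 (decimal 187204)
Shift left by 5 positions
Append 5 zeros on the right and drop the 5 high bits that overflow the 19-bit width
Result: 0110110100010000000 (decimal 223360)
Equivalent: 187204 << 5 = 187204 × 2^5 = 5990528, truncated to 19 bits = 223360



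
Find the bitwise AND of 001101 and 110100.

AND: 1 only when both bits are 1
  001101
& 110100
--------
  000100
Decimal: 13 & 52 = 4



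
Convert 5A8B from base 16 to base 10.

Expand by place value (powers of 16):
Digit values: A = 10, B = 11
5A8B = 5 × 16^3 + 10 × 16^2 + 8 × 16^1 + 11 × 16^0
= 5 × 4096 + 10 × 256 + 8 × 16 + 11 × 1
= 20480 + 2560 + 128 + 11
= 23179



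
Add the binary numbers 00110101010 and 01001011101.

Add column by column from the right: bit + bit + carry-in; write the sum mod 2, carry 1 when the sum is 2 or 3.
carry:  11111110000
        00110101010
+       01001011101
-------------------
       010000000111
(the carry out of the leftmost column, 0, becomes the leading bit)
Decimal check:
  00110101010 = 256 + 128 + 32 + 8 + 2 = 426
  01001011101 = 512 + 64 + 16 + 8 + 4 + 1 = 605
  426 + 605 = 1031, and 010000000111 = 1024 + 4 + 2 + 1 = 1031 ✓



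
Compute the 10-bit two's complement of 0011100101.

Original: 0011100101
Step 1 - Invert all bits: 1100011010
Step 2 - Add 1: 1100011011
Verification: 0011100101 + 1100011011 = 10000000000; discarding the end carry (carry out of the top bit) leaves the 10-bit value 0000000000, as required for x + (-x)



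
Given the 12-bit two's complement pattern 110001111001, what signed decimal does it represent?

Binary: 110001111001
Sign bit: 1 (negative)
Invert: 001110000110
Add 1:  001110000111
Magnitude: 001110000111 = 512 + 256 + 128 + 4 + 2 + 1 = 903
Value: -903



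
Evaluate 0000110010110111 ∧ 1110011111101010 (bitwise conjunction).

AND: 1 only when both bits are 1
  0000110010110111
& 1110011111101010
------------------
  0000010010100010
Decimal: 3255 & 59370 = 1186



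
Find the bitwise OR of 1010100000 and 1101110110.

OR: 1 when either bit is 1
  1010100000
| 1101110110
------------
  1111110110
Decimal: 672 | 886 = 1014



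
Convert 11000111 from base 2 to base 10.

Sum of powers of 2 for each 1-bit:
2^0 + 2^1 + 2^2 + 2^6 + 2^7
= 1 + 2 + 4 + 64 + 128
= 199



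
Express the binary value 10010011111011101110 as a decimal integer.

Sum of powers of 2 for each 1-bit:
2^1 + 2^2 + 2^3 + 2^5 + 2^6 + 2^7 + 2^9 + 2^10 + 2^11 + 2^12 + 2^13 + 2^16 + 2^19
= 2 + 4 + 8 + 32 + 64 + 128 + 512 + 1024 + 2048 + 4096 + 8192 + 65536 + 524288
= 605934



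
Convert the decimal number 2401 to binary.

Using repeated division by 2:
2401 ÷ 2 = 1200 remainder 1
1200 ÷ 2 = 600 remainder 0
600 ÷ 2 = 300 remainder 0
300 ÷ 2 = 150 remainder 0
150 ÷ 2 = 75 remainder 0
75 ÷ 2 = 37 remainder 1
37 ÷ 2 = 18 remainder 1
18 ÷ 2 = 9 remainder 0
9 ÷ 2 = 4 remainder 1
4 ÷ 2 = 2 remainder 0
2 ÷ 2 = 1 remainder 0
1 ÷ 2 = 0 remainder 1
Reading remainders bottom to top: 100101100001



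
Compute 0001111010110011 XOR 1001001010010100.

XOR: 1 when bits differ
  0001111010110011
^ 1001001010010100
------------------
  1000110000100111
Decimal: 7859 ^ 37524 = 35879



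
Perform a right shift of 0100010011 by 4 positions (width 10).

Original: 0100010011 (decimal 275)
Shift right by 4 positions
Drop the 4 low bits; fill with zeros on the left
Result: 0000010001 (decimal 17)
Equivalent: 275 >> 4 = 275 ÷ 2^4 = 17



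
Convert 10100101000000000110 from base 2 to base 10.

Sum of powers of 2 for each 1-bit:
2^1 + 2^2 + 2^12 + 2^14 + 2^17 + 2^19
= 2 + 4 + 4096 + 16384 + 131072 + 524288
= 675846



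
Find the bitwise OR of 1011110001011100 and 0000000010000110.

OR: 1 when either bit is 1
  1011110001011100
| 0000000010000110
------------------
  1011110011011110
Decimal: 48220 | 134 = 48350



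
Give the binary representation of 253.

Using repeated division by 2:
253 ÷ 2 = 126 remainder 1
126 ÷ 2 = 63 remainder 0
63 ÷ 2 = 31 remainder 1
31 ÷ 2 = 15 remainder 1
15 ÷ 2 = 7 remainder 1
7 ÷ 2 = 3 remainder 1
3 ÷ 2 = 1 remainder 1
1 ÷ 2 = 0 remainder 1
Reading remainders bottom to top: 11111101



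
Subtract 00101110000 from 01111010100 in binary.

Method 1 - Direct subtraction (column by column from the right: bit − bit − borrow-in; if negative, add 2 and borrow 1 from the next column):
borrow: 00011000000
        01111010100
-       00101110000
-------------------
        01001100100

Method 2 - Add two's complement:
Two's complement of 00101110000: invert → 11010001111, add 1 → 11010010000
  01111010100
+ 11010010000
-------------
 101001100100  (end carry out of the top bit = 1)
Discarding the end carry: 01001100100
Decimal check:
  01111010100 = 512 + 256 + 128 + 64 + 16 + 4 = 980
  00101110000 = 256 + 64 + 32 + 16 = 368
  980 - 368 = 612, and 01001100100 = 512 + 64 + 32 + 4 = 612 ✓



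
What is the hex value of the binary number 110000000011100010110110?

Group into 4-bit nibbles from right:
  1100 = C
  0000 = 0
  0011 = 3
  1000 = 8
  1011 = B
  0110 = 6
Result: C038B6



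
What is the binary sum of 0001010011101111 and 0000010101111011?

Add column by column from the right: bit + bit + carry-in; write the sum mod 2, carry 1 when the sum is 2 or 3.
carry:  0000101111111110
        0001010011101111
+       0000010101111011
------------------------
       00001101001101010
(the carry out of the leftmost column, 0, becomes the leading bit)
Decimal check:
  0001010011101111 = 4096 + 1024 + 128 + 64 + 32 + 8 + 4 + 2 + 1 = 5359
  0000010101111011 = 1024 + 256 + 64 + 32 + 16 + 8 + 2 + 1 = 1403
  5359 + 1403 = 6762, and 00001101001101010 = 4096 + 2048 + 512 + 64 + 32 + 8 + 2 = 6762 ✓



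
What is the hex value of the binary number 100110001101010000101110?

Group into 4-bit nibbles from right:
  1001 = 9
  1000 = 8
  1101 = D
  0100 = 4
  0010 = 2
  1110 = E
Result: 98D42E



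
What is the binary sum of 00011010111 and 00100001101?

Add column by column from the right: bit + bit + carry-in; write the sum mod 2, carry 1 when the sum is 2 or 3.
carry:  00000111110
        00011010111
+       00100001101
-------------------
       000111100100
(the carry out of the leftmost column, 0, becomes the leading bit)
Decimal check:
  00011010111 = 128 + 64 + 16 + 4 + 2 + 1 = 215
  00100001101 = 256 + 8 + 4 + 1 = 269
  215 + 269 = 484, and 000111100100 = 256 + 128 + 64 + 32 + 4 = 484 ✓



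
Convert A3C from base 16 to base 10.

Expand by place value (powers of 16):
Digit values: A = 10, C = 12
A3C = 10 × 16^2 + 3 × 16^1 + 12 × 16^0
= 10 × 256 + 3 × 16 + 12 × 1
= 2560 + 48 + 12
= 2620



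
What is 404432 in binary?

Using repeated division by 2:
404432 ÷ 2 = 202216 remainder 0
202216 ÷ 2 = 101108 remainder 0
101108 ÷ 2 = 50554 remainder 0
50554 ÷ 2 = 25277 remainder 0
25277 ÷ 2 = 12638 remainder 1
12638 ÷ 2 = 6319 remainder 0
6319 ÷ 2 = 3159 remainder 1
3159 ÷ 2 = 1579 remainder 1
1579 ÷ 2 = 789 remainder 1
789 ÷ 2 = 394 remainder 1
394 ÷ 2 = 197 remainder 0
197 ÷ 2 = 98 remainder 1
98 ÷ 2 = 49 remainder 0
49 ÷ 2 = 24 remainder 1
24 ÷ 2 = 12 remainder 0
12 ÷ 2 = 6 remainder 0
6 ÷ 2 = 3 remainder 0
3 ÷ 2 = 1 remainder 1
1 ÷ 2 = 0 remainder 1
Reading remainders bottom to top: 1100010101111010000



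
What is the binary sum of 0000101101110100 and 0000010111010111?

Add column by column from the right: bit + bit + carry-in; write the sum mod 2, carry 1 when the sum is 2 or 3.
carry:  0001111111101000
        0000101101110100
+       0000010111010111
------------------------
       00001000101001011
(the carry out of the leftmost column, 0, becomes the leading bit)
Decimal check:
  0000101101110100 = 2048 + 512 + 256 + 64 + 32 + 16 + 4 = 2932
  0000010111010111 = 1024 + 256 + 128 + 64 + 16 + 4 + 2 + 1 = 1495
  2932 + 1495 = 4427, and 00001000101001011 = 4096 + 256 + 64 + 8 + 2 + 1 = 4427 ✓



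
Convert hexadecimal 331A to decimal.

Expand by place value (powers of 16):
Digit values: A = 10
331A = 3 × 16^3 + 3 × 16^2 + 1 × 16^1 + 10 × 16^0
= 3 × 4096 + 3 × 256 + 1 × 16 + 10 × 1
= 12288 + 768 + 16 + 10
= 13082



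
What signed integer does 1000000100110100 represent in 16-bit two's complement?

Binary: 1000000100110100
Sign bit: 1 (negative)
Invert: 0111111011001011
Add 1:  0111111011001100
Magnitude: 0111111011001100 = 16384 + 8192 + 4096 + 2048 + 1024 + 512 + 128 + 64 + 8 + 4 = 32460
Value: -32460



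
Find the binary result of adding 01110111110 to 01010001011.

Add column by column from the right: bit + bit + carry-in; write the sum mod 2, carry 1 when the sum is 2 or 3.
carry:  11101111100
        01110111110
+       01010001011
-------------------
       011001001001
(the carry out of the leftmost column, 0, becomes the leading bit)
Decimal check:
  01110111110 = 512 + 256 + 128 + 32 + 16 + 8 + 4 + 2 = 958
  01010001011 = 512 + 128 + 8 + 2 + 1 = 651
  958 + 651 = 1609, and 011001001001 = 1024 + 512 + 64 + 8 + 1 = 1609 ✓



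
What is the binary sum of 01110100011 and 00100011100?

Add column by column from the right: bit + bit + carry-in; write the sum mod 2, carry 1 when the sum is 2 or 3.
carry:  11000000000
        01110100011
+       00100011100
-------------------
       010010111111
(the carry out of the leftmost column, 0, becomes the leading bit)
Decimal check:
  01110100011 = 512 + 256 + 128 + 32 + 2 + 1 = 931
  00100011100 = 256 + 16 + 8 + 4 = 284
  931 + 284 = 1215, and 010010111111 = 1024 + 128 + 32 + 16 + 8 + 4 + 2 + 1 = 1215 ✓



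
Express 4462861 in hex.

Using repeated division by 16 (digits 10–15 are A–F):
4462861 ÷ 16 = 278928 remainder 13 (D)
278928 ÷ 16 = 17433 remainder 0
17433 ÷ 16 = 1089 remainder 9
1089 ÷ 16 = 68 remainder 1
68 ÷ 16 = 4 remainder 4
4 ÷ 16 = 0 remainder 4
Reading remainders bottom to top: 44190D



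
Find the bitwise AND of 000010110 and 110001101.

AND: 1 only when both bits are 1
  000010110
& 110001101
-----------
  000000100
Decimal: 22 & 397 = 4



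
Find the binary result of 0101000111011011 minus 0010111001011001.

Method 1 - Direct subtraction (column by column from the right: bit − bit − borrow-in; if negative, add 2 and borrow 1 from the next column):
borrow: 0101110000000000
        0101000111011011
-       0010111001011001
------------------------
        0010001110000010

Method 2 - Add two's complement:
Two's complement of 0010111001011001: invert → 1101000110100110, add 1 → 1101000110100111
  0101000111011011
+ 1101000110100111
------------------
 10010001110000010  (end carry out of the top bit = 1)
Discarding the end carry: 0010001110000010
Decimal check:
  0101000111011011 = 16384 + 4096 + 256 + 128 + 64 + 16 + 8 + 2 + 1 = 20955
  0010111001011001 = 8192 + 2048 + 1024 + 512 + 64 + 16 + 8 + 1 = 11865
  20955 - 11865 = 9090, and 0010001110000010 = 8192 + 512 + 256 + 128 + 2 = 9090 ✓



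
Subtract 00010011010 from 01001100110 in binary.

Method 1 - Direct subtraction (column by column from the right: bit − bit − borrow-in; if negative, add 2 and borrow 1 from the next column):
borrow: 01100110000
        01001100110
-       00010011010
-------------------
        00111001100

Method 2 - Add two's complement:
Two's complement of 00010011010: invert → 11101100101, add 1 → 11101100110
  01001100110
+ 11101100110
-------------
 100111001100  (end carry out of the top bit = 1)
Discarding the end carry: 00111001100
Decimal check:
  01001100110 = 512 + 64 + 32 + 4 + 2 = 614
  00010011010 = 128 + 16 + 8 + 2 = 154
  614 - 154 = 460, and 00111001100 = 256 + 128 + 64 + 8 + 4 = 460 ✓



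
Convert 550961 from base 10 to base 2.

Using repeated division by 2:
550961 ÷ 2 = 275480 remainder 1
275480 ÷ 2 = 137740 remainder 0
137740 ÷ 2 = 68870 remainder 0
68870 ÷ 2 = 34435 remainder 0
34435 ÷ 2 = 17217 remainder 1
17217 ÷ 2 = 8608 remainder 1
8608 ÷ 2 = 4304 remainder 0
4304 ÷ 2 = 2152 remainder 0
2152 ÷ 2 = 1076 remainder 0
1076 ÷ 2 = 538 remainder 0
538 ÷ 2 = 269 remainder 0
269 ÷ 2 = 134 remainder 1
134 ÷ 2 = 67 remainder 0
67 ÷ 2 = 33 remainder 1
33 ÷ 2 = 16 remainder 1
16 ÷ 2 = 8 remainder 0
8 ÷ 2 = 4 remainder 0
4 ÷ 2 = 2 remainder 0
2 ÷ 2 = 1 remainder 0
1 ÷ 2 = 0 remainder 1
Reading remainders bottom to top: 10000110100000110001



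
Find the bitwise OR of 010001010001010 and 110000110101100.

OR: 1 when either bit is 1
  010001010001010
| 110000110101100
-----------------
  110001110101110
Decimal: 8842 | 25004 = 25518



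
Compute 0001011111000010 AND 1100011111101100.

AND: 1 only when both bits are 1
  0001011111000010
& 1100011111101100
------------------
  0000011111000000
Decimal: 6082 & 51180 = 1984



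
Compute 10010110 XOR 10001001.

XOR: 1 when bits differ
  10010110
^ 10001001
----------
  00011111
Decimal: 150 ^ 137 = 31



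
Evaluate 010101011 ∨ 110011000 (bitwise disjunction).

OR: 1 when either bit is 1
  010101011
| 110011000
-----------
  110111011
Decimal: 171 | 408 = 443



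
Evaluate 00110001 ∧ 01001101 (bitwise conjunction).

AND: 1 only when both bits are 1
  00110001
& 01001101
----------
  00000001
Decimal: 49 & 77 = 1



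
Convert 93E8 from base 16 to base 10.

Expand by place value (powers of 16):
Digit values: E = 14
93E8 = 9 × 16^3 + 3 × 16^2 + 14 × 16^1 + 8 × 16^0
= 9 × 4096 + 3 × 256 + 14 × 16 + 8 × 1
= 36864 + 768 + 224 + 8
= 37864



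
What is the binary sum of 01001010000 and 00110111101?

Add column by column from the right: bit + bit + carry-in; write the sum mod 2, carry 1 when the sum is 2 or 3.
carry:  11111100000
        01001010000
+       00110111101
-------------------
       010000001101
(the carry out of the leftmost column, 0, becomes the leading bit)
Decimal check:
  01001010000 = 512 + 64 + 16 = 592
  00110111101 = 256 + 128 + 32 + 16 + 8 + 4 + 1 = 445
  592 + 445 = 1037, and 010000001101 = 1024 + 8 + 4 + 1 = 1037 ✓



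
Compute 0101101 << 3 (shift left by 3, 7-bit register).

Original: 0101101 (decimal 45)
Shift left by 3 positions
Append 3 zeros on the right and drop the 3 high bits that overflow the 7-bit width
Result: 1101000 (decimal 104)
Equivalent: 45 << 3 = 45 × 2^3 = 360, truncated to 7 bits = 104



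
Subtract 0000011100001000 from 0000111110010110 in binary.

Method 1 - Direct subtraction (column by column from the right: bit − bit − borrow-in; if negative, add 2 and borrow 1 from the next column):
borrow: 0000000000010000
        0000111110010110
-       0000011100001000
------------------------
        0000100010001110

Method 2 - Add two's complement:
Two's complement of 0000011100001000: invert → 1111100011110111, add 1 → 1111100011111000
  0000111110010110
+ 1111100011111000
------------------
 10000100010001110  (end carry out of the top bit = 1)
Discarding the end carry: 0000100010001110
Decimal check:
  0000111110010110 = 2048 + 1024 + 512 + 256 + 128 + 16 + 4 + 2 = 3990
  0000011100001000 = 1024 + 512 + 256 + 8 = 1800
  3990 - 1800 = 2190, and 0000100010001110 = 2048 + 128 + 8 + 4 + 2 = 2190 ✓



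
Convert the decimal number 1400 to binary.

Using repeated division by 2:
1400 ÷ 2 = 700 remainder 0
700 ÷ 2 = 350 remainder 0
350 ÷ 2 = 175 remainder 0
175 ÷ 2 = 87 remainder 1
87 ÷ 2 = 43 remainder 1
43 ÷ 2 = 21 remainder 1
21 ÷ 2 = 10 remainder 1
10 ÷ 2 = 5 remainder 0
5 ÷ 2 = 2 remainder 1
2 ÷ 2 = 1 remainder 0
1 ÷ 2 = 0 remainder 1
Reading remainders bottom to top: 10101111000



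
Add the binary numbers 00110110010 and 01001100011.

Add column by column from the right: bit + bit + carry-in; write the sum mod 2, carry 1 when the sum is 2 or 3.
carry:  11111000100
        00110110010
+       01001100011
-------------------
       010000010101
(the carry out of the leftmost column, 0, becomes the leading bit)
Decimal check:
  00110110010 = 256 + 128 + 32 + 16 + 2 = 434
  01001100011 = 512 + 64 + 32 + 2 + 1 = 611
  434 + 611 = 1045, and 010000010101 = 1024 + 16 + 4 + 1 = 1045 ✓



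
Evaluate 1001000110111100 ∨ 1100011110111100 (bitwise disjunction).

OR: 1 when either bit is 1
  1001000110111100
| 1100011110111100
------------------
  1101011110111100
Decimal: 37308 | 51132 = 55228



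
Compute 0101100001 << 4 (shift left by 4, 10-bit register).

Original: 0101100001 (decimal 353)
Shift left by 4 positions
Append 4 zeros on the right and drop the 4 high bits that overflow the 10-bit width
Result: 1000010000 (decimal 528)
Equivalent: 353 << 4 = 353 × 2^4 = 5648, truncated to 10 bits = 528



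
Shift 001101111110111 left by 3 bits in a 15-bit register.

Original: 001101111110111 (decimal 7159)
Shift left by 3 positions
Append 3 zeros on the right and drop the 3 high bits that overflow the 15-bit width
Result: 101111110111000 (decimal 24504)
Equivalent: 7159 << 3 = 7159 × 2^3 = 57272, truncated to 15 bits = 24504



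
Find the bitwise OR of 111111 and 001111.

OR: 1 when either bit is 1
  111111
| 001111
--------
  111111
Decimal: 63 | 15 = 63



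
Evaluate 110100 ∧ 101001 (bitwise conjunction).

AND: 1 only when both bits are 1
  110100
& 101001
--------
  100000
Decimal: 52 & 41 = 32



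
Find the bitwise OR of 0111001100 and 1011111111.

OR: 1 when either bit is 1
  0111001100
| 1011111111
------------
  1111111111
Decimal: 460 | 767 = 1023



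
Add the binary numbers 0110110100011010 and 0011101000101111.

Add column by column from the right: bit + bit + carry-in; write the sum mod 2, carry 1 when the sum is 2 or 3.
carry:  1111000001111100
        0110110100011010
+       0011101000101111
------------------------
       01010011101001001
(the carry out of the leftmost column, 0, becomes the leading bit)
Decimal check:
  0110110100011010 = 16384 + 8192 + 2048 + 1024 + 256 + 16 + 8 + 2 = 27930
  0011101000101111 = 8192 + 4096 + 2048 + 512 + 32 + 8 + 4 + 2 + 1 = 14895
  27930 + 14895 = 42825, and 01010011101001001 = 32768 + 8192 + 1024 + 512 + 256 + 64 + 8 + 1 = 42825 ✓



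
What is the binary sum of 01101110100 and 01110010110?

Add column by column from the right: bit + bit + carry-in; write the sum mod 2, carry 1 when the sum is 2 or 3.
carry:  11111101000
        01101110100
+       01110010110
-------------------
       011100001010
(the carry out of the leftmost column, 0, becomes the leading bit)
Decimal check:
  01101110100 = 512 + 256 + 64 + 32 + 16 + 4 = 884
  01110010110 = 512 + 256 + 128 + 16 + 4 + 2 = 918
  884 + 918 = 1802, and 011100001010 = 1024 + 512 + 256 + 8 + 2 = 1802 ✓



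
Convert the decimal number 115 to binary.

Using repeated division by 2:
115 ÷ 2 = 57 remainder 1
57 ÷ 2 = 28 remainder 1
28 ÷ 2 = 14 remainder 0
14 ÷ 2 = 7 remainder 0
7 ÷ 2 = 3 remainder 1
3 ÷ 2 = 1 remainder 1
1 ÷ 2 = 0 remainder 1
Reading remainders bottom to top: 1110011



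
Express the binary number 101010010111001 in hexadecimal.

Group into 4-bit nibbles from right:
  0101 = 5
  0100 = 4
  1011 = B
  1001 = 9
Result: 54B9



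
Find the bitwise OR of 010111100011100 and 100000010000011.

OR: 1 when either bit is 1
  010111100011100
| 100000010000011
-----------------
  110111110011111
Decimal: 12060 | 16515 = 28575



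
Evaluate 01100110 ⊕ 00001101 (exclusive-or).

XOR: 1 when bits differ
  01100110
^ 00001101
----------
  01101011
Decimal: 102 ^ 13 = 107



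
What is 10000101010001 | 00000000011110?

OR: 1 when either bit is 1
  10000101010001
| 00000000011110
----------------
  10000101011111
Decimal: 8529 | 30 = 8543



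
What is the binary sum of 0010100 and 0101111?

Add column by column from the right: bit + bit + carry-in; write the sum mod 2, carry 1 when the sum is 2 or 3.
carry:  1111000
        0010100
+       0101111
---------------
       01000011
(the carry out of the leftmost column, 0, becomes the leading bit)
Decimal check:
  0010100 = 16 + 4 = 20
  0101111 = 32 + 8 + 4 + 2 + 1 = 47
  20 + 47 = 67, and 01000011 = 64 + 2 + 1 = 67 ✓



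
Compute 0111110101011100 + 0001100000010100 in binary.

Add column by column from the right: bit + bit + carry-in; write the sum mod 2, carry 1 when the sum is 2 or 3.
carry:  1111000000111000
        0111110101011100
+       0001100000010100
------------------------
       01001010101110000
(the carry out of the leftmost column, 0, becomes the leading bit)
Decimal check:
  0111110101011100 = 16384 + 8192 + 4096 + 2048 + 1024 + 256 + 64 + 16 + 8 + 4 = 32092
  0001100000010100 = 4096 + 2048 + 16 + 4 = 6164
  32092 + 6164 = 38256, and 01001010101110000 = 32768 + 4096 + 1024 + 256 + 64 + 32 + 16 = 38256 ✓



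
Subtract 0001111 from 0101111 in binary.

Method 1 - Direct subtraction (column by column from the right: bit − bit − borrow-in; if negative, add 2 and borrow 1 from the next column):
borrow: 0000000
        0101111
-       0001111
---------------
        0100000

Method 2 - Add two's complement:
Two's complement of 0001111: invert → 1110000, add 1 → 1110001
  0101111
+ 1110001
---------
 10100000  (end carry out of the top bit = 1)
Discarding the end carry: 0100000
Decimal check:
  0101111 = 32 + 8 + 4 + 2 + 1 = 47
  0001111 = 8 + 4 + 2 + 1 = 15
  47 - 15 = 32, and 0100000 = 32 ✓



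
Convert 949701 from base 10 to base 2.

Using repeated division by 2:
949701 ÷ 2 = 474850 remainder 1
474850 ÷ 2 = 237425 remainder 0
237425 ÷ 2 = 118712 remainder 1
118712 ÷ 2 = 59356 remainder 0
59356 ÷ 2 = 29678 remainder 0
29678 ÷ 2 = 14839 remainder 0
14839 ÷ 2 = 7419 remainder 1
7419 ÷ 2 = 3709 remainder 1
3709 ÷ 2 = 1854 remainder 1
1854 ÷ 2 = 927 remainder 0
927 ÷ 2 = 463 remainder 1
463 ÷ 2 = 231 remainder 1
231 ÷ 2 = 115 remainder 1
115 ÷ 2 = 57 remainder 1
57 ÷ 2 = 28 remainder 1
28 ÷ 2 = 14 remainder 0
14 ÷ 2 = 7 remainder 0
7 ÷ 2 = 3 remainder 1
3 ÷ 2 = 1 remainder 1
1 ÷ 2 = 0 remainder 1
Reading remainders bottom to top: 11100111110111000101



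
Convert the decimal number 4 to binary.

Using repeated division by 2:
4 ÷ 2 = 2 remainder 0
2 ÷ 2 = 1 remainder 0
1 ÷ 2 = 0 remainder 1
Reading remainders bottom to top: 100



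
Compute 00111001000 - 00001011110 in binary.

Method 1 - Direct subtraction (column by column from the right: bit − bit − borrow-in; if negative, add 2 and borrow 1 from the next column):
borrow: 00011111100
        00111001000
-       00001011110
-------------------
        00101101010

Method 2 - Add two's complement:
Two's complement of 00001011110: invert → 11110100001, add 1 → 11110100010
  00111001000
+ 11110100010
-------------
 100101101010  (end carry out of the top bit = 1)
Discarding the end carry: 00101101010
Decimal check:
  00111001000 = 256 + 128 + 64 + 8 = 456
  00001011110 = 64 + 16 + 8 + 4 + 2 = 94
  456 - 94 = 362, and 00101101010 = 256 + 64 + 32 + 8 + 2 = 362 ✓



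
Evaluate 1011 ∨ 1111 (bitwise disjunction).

OR: 1 when either bit is 1
  1011
| 1111
------
  1111
Decimal: 11 | 15 = 15



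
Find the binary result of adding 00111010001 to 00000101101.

Add column by column from the right: bit + bit + carry-in; write the sum mod 2, carry 1 when the sum is 2 or 3.
carry:  00000000010
        00111010001
+       00000101101
-------------------
       000111111110
(the carry out of the leftmost column, 0, becomes the leading bit)
Decimal check:
  00111010001 = 256 + 128 + 64 + 16 + 1 = 465
  00000101101 = 32 + 8 + 4 + 1 = 45
  465 + 45 = 510, and 000111111110 = 256 + 128 + 64 + 32 + 16 + 8 + 4 + 2 = 510 ✓



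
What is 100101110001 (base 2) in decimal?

Sum of powers of 2 for each 1-bit:
2^0 + 2^4 + 2^5 + 2^6 + 2^8 + 2^11
= 1 + 16 + 32 + 64 + 256 + 2048
= 2417



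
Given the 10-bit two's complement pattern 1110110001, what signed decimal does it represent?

Binary: 1110110001
Sign bit: 1 (negative)
Invert: 0001001110
Add 1:  0001001111
Magnitude: 0001001111 = 64 + 8 + 4 + 2 + 1 = 79
Value: -79



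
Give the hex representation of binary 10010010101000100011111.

Group into 4-bit nibbles from right:
  0100 = 4
  1001 = 9
  0101 = 5
  0001 = 1
  0001 = 1
  1111 = F
Result: 49511F



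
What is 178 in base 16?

Using repeated division by 16 (digits 10–15 are A–F):
178 ÷ 16 = 11 remainder 2
11 ÷ 16 = 0 remainder 11 (B)
Reading remainders bottom to top: B2



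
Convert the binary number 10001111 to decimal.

Sum of powers of 2 for each 1-bit:
2^0 + 2^1 + 2^2 + 2^3 + 2^7
= 1 + 2 + 4 + 8 + 128
= 143



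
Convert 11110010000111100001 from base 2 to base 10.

Sum of powers of 2 for each 1-bit:
2^0 + 2^5 + 2^6 + 2^7 + 2^8 + 2^13 + 2^16 + 2^17 + 2^18 + 2^19
= 1 + 32 + 64 + 128 + 256 + 8192 + 65536 + 131072 + 262144 + 524288
= 991713



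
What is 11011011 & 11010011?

AND: 1 only when both bits are 1
  11011011
& 11010011
----------
  11010011
Decimal: 219 & 211 = 211



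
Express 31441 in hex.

Using repeated division by 16 (digits 10–15 are A–F):
31441 ÷ 16 = 1965 remainder 1
1965 ÷ 16 = 122 remainder 13 (D)
122 ÷ 16 = 7 remainder 10 (A)
7 ÷ 16 = 0 remainder 7
Reading remainders bottom to top: 7AD1

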